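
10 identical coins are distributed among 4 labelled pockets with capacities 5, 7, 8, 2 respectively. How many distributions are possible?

Without the upper bounds there are C(13,3) = 286 ways to split 10 among 4 pockets.
Subtract solutions that violate a single cap (substitute x_i' = x_i − (cap_i+1)): x_1 ≥ 6 gives C(7,3) = 35; x_2 ≥ 8 gives C(5,3) = 10; x_3 ≥ 9 gives C(4,3) = 4; x_4 ≥ 3 gives C(10,3) = 120. Together 169.
Add back pairs where two caps are both exceeded: 0 + 0 + 4 + 0 + 0 + 0 = 4.
By inclusion–exclusion the count is 286 − 169 + 4 = 121.

121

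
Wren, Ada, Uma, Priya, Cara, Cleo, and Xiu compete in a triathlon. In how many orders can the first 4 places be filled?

There are 7 choices for 1st place, 6 for 2nd, and so on down to 4 for position 4.
That gives 7 × 6 × 5 × 4 = 840.

840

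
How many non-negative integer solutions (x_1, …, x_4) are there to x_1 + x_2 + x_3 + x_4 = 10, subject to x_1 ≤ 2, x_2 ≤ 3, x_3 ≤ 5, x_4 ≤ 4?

By stars and bars, unrestricted non-negative solutions to x_1+…+x_4 = 10 number C(10+3,3) = 286.
Subtract solutions that violate a single cap (substitute x_i' = x_i − (cap_i+1)): x_1 ≥ 3 gives C(10,3) = 120; x_2 ≥ 4 gives C(9,3) = 84; x_3 ≥ 6 gives C(7,3) = 35; x_4 ≥ 5 gives C(8,3) = 56. Together 295.
Add back pairs where two caps are both exceeded: 20 + 4 + 10 + 1 + 4 + 0 = 39.
By inclusion–exclusion the count is 286 − 295 + 39 = 30.

30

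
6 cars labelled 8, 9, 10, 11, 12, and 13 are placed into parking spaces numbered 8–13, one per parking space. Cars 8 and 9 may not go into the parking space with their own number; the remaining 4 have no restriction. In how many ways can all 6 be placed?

Let Aᵢ (for i ∈ {8, 9}) be the placements that put car i in its forbidden parking space. Any j of these fix j positions, leaving (6−j)! ways to fill the rest, and there are C(2,j) ways to pick which j.
By inclusion–exclusion, the number of valid placements is Σ_{j=0}^{2} (−1)^j C(2,j)·(6−j)!.
Computing: 720 − 240 + 24 = 504.

504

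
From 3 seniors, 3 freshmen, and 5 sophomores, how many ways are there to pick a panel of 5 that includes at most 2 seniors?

434

Split by how many seniors are chosen (0 through 2).
Sum: C(3,0)·C(8,5) + C(3,1)·C(8,4) + C(3,2)·C(8,3) = 56 + 210 + 168 = 434.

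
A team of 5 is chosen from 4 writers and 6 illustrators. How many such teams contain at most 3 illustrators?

186

Split by how many illustrators are chosen (0 through 3).
Sum: C(6,0)·C(4,5) + C(6,1)·C(4,4) + C(6,2)·C(4,3) + C(6,3)·C(4,2) = 0 + 6 + 60 + 120 = 186.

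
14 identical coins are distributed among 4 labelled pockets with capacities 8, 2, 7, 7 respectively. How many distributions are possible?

Without the upper bounds there are C(17,3) = 680 ways to split 14 among 4 pockets.
Subtract solutions that violate a single cap (substitute x_i' = x_i − (cap_i+1)): x_1 ≥ 9 gives C(8,3) = 56; x_2 ≥ 3 gives C(14,3) = 364; x_3 ≥ 8 gives C(9,3) = 84; x_4 ≥ 8 gives C(9,3) = 84. Together 588.
Add back pairs where two caps are both exceeded: 10 + 0 + 0 + 20 + 20 + 0 = 50.
By inclusion–exclusion the count is 680 − 588 + 50 = 142.

142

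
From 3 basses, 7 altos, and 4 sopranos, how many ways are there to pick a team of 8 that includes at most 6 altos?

Split by how many altos are chosen (0 through 6).
Sum: C(7,0)·C(7,8) + C(7,1)·C(7,7) + C(7,2)·C(7,6) + C(7,3)·C(7,5) + C(7,4)·C(7,4) + C(7,5)·C(7,3) + C(7,6)·C(7,2) = 0 + 7 + 147 + 735 + 1225 + 735 + 147 = 2996.

2996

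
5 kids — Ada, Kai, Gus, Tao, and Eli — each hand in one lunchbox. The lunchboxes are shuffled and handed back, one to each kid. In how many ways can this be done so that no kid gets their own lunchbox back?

Count assignments avoiding every fixed point. For any j of the 5 kids fixed to their own lunchbox, the other 5−j can be arranged in (5−j)! ways.
By inclusion–exclusion this is Σ_{j=0}^{5} (−1)^j C(5,j)·(5−j)!.
Computing: 120 − 120 + 60 − 20 + 5 − 1 = 44.

44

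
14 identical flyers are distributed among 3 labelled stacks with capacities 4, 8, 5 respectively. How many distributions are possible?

10

By stars and bars, unrestricted non-negative solutions to x_1+…+x_3 = 14 number C(14+2,2) = 120.
Subtract solutions that violate a single cap (substitute x_i' = x_i − (cap_i+1)): x_1 ≥ 5 gives C(11,2) = 55; x_2 ≥ 9 gives C(7,2) = 21; x_3 ≥ 6 gives C(10,2) = 45. Together 121.
Add back pairs where two caps are both exceeded: 1 + 10 + 0 = 11.
By inclusion–exclusion the count is 120 − 121 + 11 = 10.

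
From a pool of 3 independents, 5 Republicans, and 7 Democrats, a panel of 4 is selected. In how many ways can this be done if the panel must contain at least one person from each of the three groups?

630

With no constraint there are C(15,4) = 1365 possible selections.
Selections missing a whole group: no independents → C(12,4) = 495; no Republicans → C(10,4) = 210; no Democrats → C(8,4) = 70.
Add back selections omitting two groups (i.e. drawn from a single group): C(3,4) + C(5,4) + C(7,4) = 40.
By inclusion–exclusion: 1365 − 775 + 40 = 630.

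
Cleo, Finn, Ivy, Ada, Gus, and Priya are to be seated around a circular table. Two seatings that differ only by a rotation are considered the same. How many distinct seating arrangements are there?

Seat Cleo anywhere (absorbing the rotational symmetry), then permute the other 5: (5)! = 120.

120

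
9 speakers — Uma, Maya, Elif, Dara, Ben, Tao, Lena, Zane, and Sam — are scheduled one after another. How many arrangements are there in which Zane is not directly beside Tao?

Of the 9! = 362880 arrangements, those with Zane and Tao adjacent number 2 × 8! = 80640 (treat the pair as a block with 2 internal orders).
So 362880 − 80640 = 282240 arrangements keep them apart.

282240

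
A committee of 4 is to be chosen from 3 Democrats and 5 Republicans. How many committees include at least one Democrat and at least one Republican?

65

With no constraint there are C(8,4) = 70 possible selections.
Subtract selections that omit an entire group: no Democrats → C(5,4) = 5; no Republicans → C(3,4) = 0.
Both groups omitted at once is impossible, so 70 − 5 = 65.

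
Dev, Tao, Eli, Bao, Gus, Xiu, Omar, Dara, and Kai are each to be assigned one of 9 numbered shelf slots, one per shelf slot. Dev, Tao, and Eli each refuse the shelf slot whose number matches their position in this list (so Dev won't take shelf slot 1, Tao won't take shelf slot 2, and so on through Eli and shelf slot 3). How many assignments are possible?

256320

Let Aᵢ (for i ∈ {1, 2, 3}) be the placements that put person i in their forbidden shelf slot. Any j of these fix j positions, leaving (9−j)! ways to fill the rest, and there are C(3,j) ways to pick which j.
By inclusion–exclusion, the number of valid placements is Σ_{j=0}^{3} (−1)^j C(3,j)·(9−j)!.
Computing: 362880 − 120960 + 15120 − 720 = 256320.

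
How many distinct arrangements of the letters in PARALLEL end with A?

840

Fix A in the last position and arrange the remaining 7 letters.
Those 7 letters have L appearing 3 times, giving (7)!/(3!) = 840.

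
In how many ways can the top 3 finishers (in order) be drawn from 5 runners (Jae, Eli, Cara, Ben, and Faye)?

This is an ordered selection of 3 from 5: P(5,3).
That gives 5 × 4 × 3 = 60.

60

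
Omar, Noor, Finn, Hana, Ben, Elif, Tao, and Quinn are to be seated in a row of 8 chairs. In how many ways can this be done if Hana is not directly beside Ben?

There are 8! = 40320 arrangements in all. If Hana and Ben are adjacent, merging them into one block gives 2·(7)! = 10080 arrangements.
So 40320 − 10080 = 30240 arrangements keep them apart.

30240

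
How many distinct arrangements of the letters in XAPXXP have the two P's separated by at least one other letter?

40

There are 6!/(3!·2!) = 60 arrangements of XAPXXP in total.
If the two P's are adjacent, glue them into one block, leaving 5 items to arrange: (5)!/(3!) = 20 ways.
Hence 60 − 20 = 40.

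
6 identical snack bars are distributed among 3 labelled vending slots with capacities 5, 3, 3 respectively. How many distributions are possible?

15

Without the upper bounds there are C(8,2) = 28 ways to split 6 among 3 vending slots.
Subtract solutions that violate a single cap (substitute x_i' = x_i − (cap_i+1)): x_1 ≥ 6 gives C(2,2) = 1; x_2 ≥ 4 gives C(4,2) = 6; x_3 ≥ 4 gives C(4,2) = 6. Together 13.
No two caps can be exceeded simultaneously, so the pair terms are all 0.
By inclusion–exclusion the count is 28 − 13 + 0 = 15.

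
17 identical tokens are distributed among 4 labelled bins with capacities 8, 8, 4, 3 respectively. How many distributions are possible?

Ignoring the caps, the number of non-negative solutions to x_1+…+x_4 = 17 is C(20,3) = 1140.
Subtract solutions that violate a single cap (substitute x_i' = x_i − (cap_i+1)): x_1 ≥ 9 gives C(11,3) = 165; x_2 ≥ 9 gives C(11,3) = 165; x_3 ≥ 5 gives C(15,3) = 455; x_4 ≥ 4 gives C(16,3) = 560. Together 1345.
Add back pairs where two caps are both exceeded: 0 + 20 + 35 + 20 + 35 + 165 = 275.
By inclusion–exclusion the count is 1140 − 1345 + 275 = 70.

70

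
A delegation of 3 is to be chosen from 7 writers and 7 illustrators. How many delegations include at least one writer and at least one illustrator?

With no constraint there are C(14,3) = 364 possible selections.
Subtract selections that omit an entire group: no writers → C(7,3) = 35; no illustrators → C(7,3) = 35.
Both groups omitted at once is impossible, so 364 − 70 = 294.

294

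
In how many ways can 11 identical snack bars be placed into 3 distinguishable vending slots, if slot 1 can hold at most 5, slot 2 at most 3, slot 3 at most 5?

6

Without the upper bounds there are C(13,2) = 78 ways to split 11 among 3 vending slots.
Subtract solutions that violate a single cap (substitute x_i' = x_i − (cap_i+1)): x_1 ≥ 6 gives C(7,2) = 21; x_2 ≥ 4 gives C(9,2) = 36; x_3 ≥ 6 gives C(7,2) = 21. Together 78.
Add back pairs where two caps are both exceeded: 3 + 0 + 3 = 6.
By inclusion–exclusion the count is 78 − 78 + 6 = 6.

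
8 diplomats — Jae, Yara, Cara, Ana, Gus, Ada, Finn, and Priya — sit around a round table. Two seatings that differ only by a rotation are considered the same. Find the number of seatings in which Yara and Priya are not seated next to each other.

Without the restriction there are (7)! = 5040 seatings.
Seatings with Yara beside Priya: treat them as a block with 2 internal orders, giving 2 × (6)! = 1440.
Subtracting, 5040 − 1440 = 3600.

3600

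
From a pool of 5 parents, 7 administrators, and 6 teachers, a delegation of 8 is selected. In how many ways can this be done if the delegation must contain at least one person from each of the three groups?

Total 8-person selections from all 18: C(18,8) = 43758.
Subtract selections that omit an entire group: no parents → C(13,8) = 1287; no administrators → C(11,8) = 165; no teachers → C(12,8) = 495.
Add back selections omitting two groups (i.e. drawn from a single group): C(5,8) + C(7,8) + C(6,8) = 0.
By inclusion–exclusion: 43758 − 1947 + 0 = 41811.

41811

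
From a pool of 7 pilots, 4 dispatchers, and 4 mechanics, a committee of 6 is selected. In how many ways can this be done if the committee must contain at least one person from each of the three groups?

Total 6-person selections from all 15: C(15,6) = 5005.
Selections missing a whole group: no pilots → C(8,6) = 28; no dispatchers → C(11,6) = 462; no mechanics → C(11,6) = 462.
Add back selections omitting two groups (i.e. drawn from a single group): C(7,6) + C(4,6) + C(4,6) = 7.
By inclusion–exclusion: 5005 − 952 + 7 = 4060.

4060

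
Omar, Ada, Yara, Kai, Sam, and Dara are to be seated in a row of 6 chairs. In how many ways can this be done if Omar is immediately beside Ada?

240

Place the 4 others and the Omar-Ada pair as 5 objects in a line; the pair has 2 internal arrangements.
That gives 2 × 5! = 2 × 120 = 240.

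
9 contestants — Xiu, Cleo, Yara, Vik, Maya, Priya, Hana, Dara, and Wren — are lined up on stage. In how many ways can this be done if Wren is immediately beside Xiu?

Glue Wren and Xiu into one block (2 internal orders), leaving 8 units to arrange in a row.
That gives 2 × 8! = 2 × 40320 = 80640.

80640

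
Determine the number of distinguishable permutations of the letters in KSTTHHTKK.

5040

KSTTHHTKK has 9 letters with H appearing twice, K appearing 3 times, and T appearing 3 times.
The number of distinct arrangements is 9!/(3!·3!·2!) = 362880/72 = 5040.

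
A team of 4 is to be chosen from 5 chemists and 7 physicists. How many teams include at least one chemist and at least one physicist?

455

Total 4-person selections from all 12: C(12,4) = 495.
Selections missing a whole group: no chemists → C(7,4) = 35; no physicists → C(5,4) = 5.
Both groups omitted at once is impossible, so 495 − 40 = 455.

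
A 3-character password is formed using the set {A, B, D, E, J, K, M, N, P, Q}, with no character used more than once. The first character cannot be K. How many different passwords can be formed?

The first character has 10−1 = 9 choices (anything except K).
The remaining 2 characters are filled from the other 9 symbols without repetition: 9 × 8 = 72.
Total: 9 × 72 = 648.

648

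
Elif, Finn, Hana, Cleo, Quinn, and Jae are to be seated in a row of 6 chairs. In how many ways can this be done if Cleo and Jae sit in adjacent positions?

240

Place the 4 others and the Cleo-Jae pair as 5 objects in a line; the pair has 2 internal arrangements.
So the count is 2·(5)! = 240.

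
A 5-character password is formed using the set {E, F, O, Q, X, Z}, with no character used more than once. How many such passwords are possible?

720

With no repetition, fill the 5 characters in order: 6 choices, then 5, down to 2.
6 × 5 × 4 × 3 × 2 = 720.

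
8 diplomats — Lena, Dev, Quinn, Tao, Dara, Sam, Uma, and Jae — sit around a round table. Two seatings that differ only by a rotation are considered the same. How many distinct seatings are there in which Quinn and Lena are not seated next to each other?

Without the restriction there are (7)! = 5040 seatings.
Seatings with Quinn beside Lena: treat them as a block with 2 internal orders, giving 2 × (6)! = 1440.
Subtracting, 5040 − 1440 = 3600.

3600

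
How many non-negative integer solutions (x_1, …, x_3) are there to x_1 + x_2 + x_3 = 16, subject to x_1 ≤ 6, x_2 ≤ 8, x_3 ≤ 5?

10

By stars and bars, unrestricted non-negative solutions to x_1+…+x_3 = 16 number C(16+2,2) = 153.
Subtract solutions that violate a single cap (substitute x_i' = x_i − (cap_i+1)): x_1 ≥ 7 gives C(11,2) = 55; x_2 ≥ 9 gives C(9,2) = 36; x_3 ≥ 6 gives C(12,2) = 66. Together 157.
Add back pairs where two caps are both exceeded: 1 + 10 + 3 = 14.
By inclusion–exclusion the count is 153 − 157 + 14 = 10.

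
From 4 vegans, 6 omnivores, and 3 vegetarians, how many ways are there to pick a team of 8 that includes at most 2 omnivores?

111

Split by how many omnivores are chosen (0 through 2).
Sum: C(6,0)·C(7,8) + C(6,1)·C(7,7) + C(6,2)·C(7,6) = 0 + 6 + 105 = 111.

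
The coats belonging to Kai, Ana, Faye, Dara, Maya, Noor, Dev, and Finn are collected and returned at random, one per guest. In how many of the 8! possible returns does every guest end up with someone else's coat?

14833

Let Aᵢ be the assignments in which guest i gets their own coat. We want the size of the complement of A₁∪…∪A_8.
By inclusion–exclusion this is Σ_{j=0}^{8} (−1)^j C(8,j)·(8−j)!.
Computing: 40320 − 40320 + 20160 − 6720 + 1680 − 336 + 56 − 8 + 1 = 14833.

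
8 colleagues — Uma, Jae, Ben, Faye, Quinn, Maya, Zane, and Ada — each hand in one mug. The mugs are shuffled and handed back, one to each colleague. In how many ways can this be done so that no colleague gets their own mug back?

14833

Count assignments avoiding every fixed point. For any j of the 8 colleagues fixed to their own mug, the other 8−j can be arranged in (8−j)! ways.
By inclusion–exclusion this is Σ_{j=0}^{8} (−1)^j C(8,j)·(8−j)!.
Computing: 40320 − 40320 + 20160 − 6720 + 1680 − 336 + 56 − 8 + 1 = 14833.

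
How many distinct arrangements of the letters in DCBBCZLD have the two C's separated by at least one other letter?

3780

There are 8!/(2!·2!·2!) = 5040 arrangements of DCBBCZLD in total.
Arrangements with the C's together: treat CC as one letter, giving (7)!/(2!·2!) = 1260.
Hence 5040 − 1260 = 3780.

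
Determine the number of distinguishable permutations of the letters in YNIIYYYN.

Letter multiplicities in YNIIYYYN: I×2, N×2, Y×4.
The number of distinct arrangements is 8!/(4!·2!·2!) = 40320/96 = 420.

420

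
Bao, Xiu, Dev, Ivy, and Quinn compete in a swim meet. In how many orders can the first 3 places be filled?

There are 5 choices for 1st place, 4 for 2nd, and 3 for 3rd.
That gives 5 × 4 × 3 = 60.

60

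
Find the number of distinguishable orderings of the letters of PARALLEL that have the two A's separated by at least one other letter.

There are 8!/(3!·2!) = 3360 arrangements of PARALLEL in total.
If the two A's are adjacent, glue them into one block, leaving 7 items to arrange: (7)!/(3!) = 840 ways.
Hence 3360 − 840 = 2520.

2520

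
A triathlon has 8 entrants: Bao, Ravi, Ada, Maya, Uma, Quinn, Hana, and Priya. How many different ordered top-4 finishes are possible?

1680

This is an ordered selection of 4 from 8: P(8,4).
That gives 8 × 7 × 6 × 5 = 1680.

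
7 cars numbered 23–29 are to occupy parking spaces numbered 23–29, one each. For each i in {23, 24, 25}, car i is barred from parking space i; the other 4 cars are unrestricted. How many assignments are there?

3216

Let Aᵢ (for i ∈ {23, 24, 25}) be the placements that put car i in its forbidden parking space. Any j of these fix j positions, leaving (7−j)! ways to fill the rest, and there are C(3,j) ways to pick which j.
By inclusion–exclusion, the number of valid placements is Σ_{j=0}^{3} (−1)^j C(3,j)·(7−j)!.
Computing: 5040 − 2160 + 360 − 24 = 3216.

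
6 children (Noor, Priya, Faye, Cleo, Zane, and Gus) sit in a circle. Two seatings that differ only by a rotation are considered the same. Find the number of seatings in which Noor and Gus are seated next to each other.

Treat {Noor, Gus} as one unit (2 internal orders) and seat the resulting 5 units around the table: (4)! circular arrangements.
So 2 × (4)! = 2 × 24 = 48.

48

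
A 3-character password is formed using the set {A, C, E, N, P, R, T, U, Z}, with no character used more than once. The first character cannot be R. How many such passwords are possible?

448

The first character has 9−1 = 8 choices (anything except R).
The remaining 2 characters are filled from the other 8 symbols without repetition: 8 × 7 = 56.
Total: 8 × 56 = 448.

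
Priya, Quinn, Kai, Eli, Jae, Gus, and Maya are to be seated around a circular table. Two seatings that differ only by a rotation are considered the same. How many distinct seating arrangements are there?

Around a circle, 7 distinct people have 7!/7 = (6)! = 720 rotationally distinct seatings.

720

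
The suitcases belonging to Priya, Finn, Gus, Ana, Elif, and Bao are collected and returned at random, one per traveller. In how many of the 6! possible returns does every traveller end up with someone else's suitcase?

Count assignments avoiding every fixed point. For any j of the 6 travellers fixed to their own suitcase, the other 6−j can be arranged in (6−j)! ways.
By inclusion–exclusion this is Σ_{j=0}^{6} (−1)^j C(6,j)·(6−j)!.
Computing: 720 − 720 + 360 − 120 + 30 − 6 + 1 = 265.

265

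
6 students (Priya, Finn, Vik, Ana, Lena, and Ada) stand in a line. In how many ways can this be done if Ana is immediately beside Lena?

240

Place the 4 others and the Ana-Lena pair as 5 objects in a line; the pair has 2 internal arrangements.
That gives 2 × 5! = 2 × 120 = 240.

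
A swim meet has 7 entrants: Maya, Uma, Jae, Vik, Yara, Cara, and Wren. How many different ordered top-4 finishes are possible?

840

There are 7 choices for 1st place, 6 for 2nd, and so on down to 4 for position 4.
That gives 7 × 6 × 5 × 4 = 840.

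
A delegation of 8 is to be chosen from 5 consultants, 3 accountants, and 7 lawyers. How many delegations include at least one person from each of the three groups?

Total 8-person selections from all 15: C(15,8) = 6435.
Selections missing a whole group: no consultants → C(10,8) = 45; no accountants → C(12,8) = 495; no lawyers → C(8,8) = 1.
Add back selections omitting two groups (i.e. drawn from a single group): C(5,8) + C(3,8) + C(7,8) = 0.
By inclusion–exclusion: 6435 − 541 + 0 = 5894.

5894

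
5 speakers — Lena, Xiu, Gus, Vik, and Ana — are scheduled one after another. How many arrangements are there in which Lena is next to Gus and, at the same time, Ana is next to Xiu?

Treat {Lena,Gus} as one block (2 orders) and {Ana,Xiu} as another (2 orders).
That leaves 3 units to arrange: 2 × 2 × 3! = 4 × 6 = 24.

24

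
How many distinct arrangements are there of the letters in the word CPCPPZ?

The 6 letters of CPCPPZ have repeats: C appearing twice and P appearing 3 times.
So there are 6! / (3!·2!) = 60 distinguishable arrangements.

60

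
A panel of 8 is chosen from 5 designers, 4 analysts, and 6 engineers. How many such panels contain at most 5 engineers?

6399

Split by how many engineers are chosen (0 through 5).
Sum: C(6,0)·C(9,8) + C(6,1)·C(9,7) + C(6,2)·C(9,6) + C(6,3)·C(9,5) + C(6,4)·C(9,4) + C(6,5)·C(9,3) = 9 + 216 + 1260 + 2520 + 1890 + 504 = 6399.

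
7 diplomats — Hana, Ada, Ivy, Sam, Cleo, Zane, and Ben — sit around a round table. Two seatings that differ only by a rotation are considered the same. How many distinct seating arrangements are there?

720

Fix one person's seat to break rotational symmetry; the remaining 6 people can be arranged in (6)! = 720 ways.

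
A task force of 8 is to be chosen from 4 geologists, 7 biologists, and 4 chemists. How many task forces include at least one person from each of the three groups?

Unrestricted: C(15,8) = 6435 ways to pick any 8 of the 15.
Selections missing a whole group: no geologists → C(11,8) = 165; no biologists → C(8,8) = 1; no chemists → C(11,8) = 165.
Add back selections omitting two groups (i.e. drawn from a single group): C(4,8) + C(7,8) + C(4,8) = 0.
By inclusion–exclusion: 6435 − 331 + 0 = 6104.

6104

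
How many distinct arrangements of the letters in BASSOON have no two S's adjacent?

900

There are 7!/(2!·2!) = 1260 arrangements of BASSOON in total.
Arrangements with the S's together: treat SS as one letter, giving (6)!/(2!) = 360.
Hence 1260 − 360 = 900.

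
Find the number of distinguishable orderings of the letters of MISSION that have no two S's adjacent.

900

There are 7!/(2!·2!) = 1260 arrangements of MISSION in total.
If the two S's are adjacent, glue them into one block, leaving 6 items to arrange: (6)!/(2!) = 360 ways.
Subtracting, 1260 − 360 = 900 arrangements keep the S's apart.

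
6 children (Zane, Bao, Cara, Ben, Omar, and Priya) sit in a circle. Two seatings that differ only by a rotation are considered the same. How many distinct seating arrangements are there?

Seat Zane anywhere (absorbing the rotational symmetry), then permute the other 5: (5)! = 120.

120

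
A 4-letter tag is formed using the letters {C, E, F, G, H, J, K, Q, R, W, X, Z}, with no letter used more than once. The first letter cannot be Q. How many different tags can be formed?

The first letter has 12−1 = 11 choices (anything except Q).
The remaining 3 letters are filled from the other 11 symbols without repetition: 11 × 10 × 9 = 990.
Total: 11 × 990 = 10890.

10890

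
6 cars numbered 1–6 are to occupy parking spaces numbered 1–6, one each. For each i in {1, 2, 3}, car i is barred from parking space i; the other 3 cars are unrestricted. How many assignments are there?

426

Let Aᵢ (for i ∈ {1, 2, 3}) be the placements that put car i in its forbidden parking space. Any j of these fix j positions, leaving (6−j)! ways to fill the rest, and there are C(3,j) ways to pick which j.
By inclusion–exclusion, the number of valid placements is Σ_{j=0}^{3} (−1)^j C(3,j)·(6−j)!.
Computing: 720 − 360 + 72 − 6 = 426.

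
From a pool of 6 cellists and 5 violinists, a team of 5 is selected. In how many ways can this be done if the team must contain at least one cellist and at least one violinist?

455

Total 5-person selections from all 11: C(11,5) = 462.
Selections missing a whole group: no cellists → C(5,5) = 1; no violinists → C(6,5) = 6.
Both groups omitted at once is impossible, so 462 − 7 = 455.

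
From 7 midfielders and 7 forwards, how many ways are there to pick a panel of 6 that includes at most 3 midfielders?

Split by how many midfielders are chosen (0 through 3).
Sum: C(7,0)·C(7,6) + C(7,1)·C(7,5) + C(7,2)·C(7,4) + C(7,3)·C(7,3) = 7 + 147 + 735 + 1225 = 2114.

2114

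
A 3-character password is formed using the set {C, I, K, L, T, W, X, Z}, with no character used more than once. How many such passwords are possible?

336

This is a permutation of 3 out of 8: P(8,3) = 8!/5!.
That product is 8 × 7 × 6 = 336.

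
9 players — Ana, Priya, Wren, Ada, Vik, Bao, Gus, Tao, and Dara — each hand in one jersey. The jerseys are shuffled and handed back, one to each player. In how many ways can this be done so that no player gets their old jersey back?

Count assignments avoiding every fixed point. For any j of the 9 players fixed to their old jersey, the other 9−j can be arranged in (9−j)! ways.
By inclusion–exclusion this is Σ_{j=0}^{9} (−1)^j C(9,j)·(9−j)!.
Computing: 362880 − 362880 + 181440 − 60480 + 15120 − 3024 + 504 − 72 + 9 − 1 = 133496.

133496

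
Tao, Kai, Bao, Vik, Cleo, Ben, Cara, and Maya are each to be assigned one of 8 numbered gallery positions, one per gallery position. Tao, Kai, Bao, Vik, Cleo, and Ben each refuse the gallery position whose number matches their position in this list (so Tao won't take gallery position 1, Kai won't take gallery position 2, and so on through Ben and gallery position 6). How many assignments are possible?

Let Aᵢ (for 1 ≤ i ≤ 6) be the placements that put person i in their forbidden gallery position. Any j of these fix j positions, leaving (8−j)! ways to fill the rest, and there are C(6,j) ways to pick which j.
By inclusion–exclusion, the number of valid placements is Σ_{j=0}^{6} (−1)^j C(6,j)·(8−j)!.
Computing: 40320 − 30240 + 10800 − 2400 + 360 − 36 + 2 = 18806.

18806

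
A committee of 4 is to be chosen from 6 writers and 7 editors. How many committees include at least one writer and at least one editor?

Unrestricted: C(13,4) = 715 ways to pick any 4 of the 13.
Subtract selections that omit an entire group: no writers → C(7,4) = 35; no editors → C(6,4) = 15.
Both groups omitted at once is impossible, so 715 − 50 = 665.

665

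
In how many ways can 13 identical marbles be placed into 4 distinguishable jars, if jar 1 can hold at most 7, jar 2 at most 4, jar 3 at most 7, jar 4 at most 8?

Ignoring the caps, the number of non-negative solutions to x_1+…+x_4 = 13 is C(16,3) = 560.
Subtract solutions that violate a single cap (substitute x_i' = x_i − (cap_i+1)): x_1 ≥ 8 gives C(8,3) = 56; x_2 ≥ 5 gives C(11,3) = 165; x_3 ≥ 8 gives C(8,3) = 56; x_4 ≥ 9 gives C(7,3) = 35. Together 312.
Add back pairs where two caps are both exceeded: 1 + 0 + 0 + 1 + 0 + 0 = 2.
By inclusion–exclusion the count is 560 − 312 + 2 = 250.

250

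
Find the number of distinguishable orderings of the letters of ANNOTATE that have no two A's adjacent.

3780

There are 8!/(2!·2!·2!) = 5040 arrangements of ANNOTATE in total.
Arrangements with the A's together: treat AA as one letter, giving (7)!/(2!·2!) = 1260.
Hence 5040 − 1260 = 3780.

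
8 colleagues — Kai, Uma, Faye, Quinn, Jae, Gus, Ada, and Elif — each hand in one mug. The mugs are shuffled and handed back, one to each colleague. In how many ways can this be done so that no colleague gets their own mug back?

This is the derangement count D_8: permutations of 8 items with no fixed point.
By inclusion–exclusion this is Σ_{j=0}^{8} (−1)^j C(8,j)·(8−j)!.
Computing: 40320 − 40320 + 20160 − 6720 + 1680 − 336 + 56 − 8 + 1 = 14833.

14833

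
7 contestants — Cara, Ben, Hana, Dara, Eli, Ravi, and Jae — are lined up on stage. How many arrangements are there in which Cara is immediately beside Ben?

1440

Place the 5 others and the Cara-Ben pair as 6 objects in a line; the pair has 2 internal arrangements.
That gives 2 × 6! = 2 × 720 = 1440.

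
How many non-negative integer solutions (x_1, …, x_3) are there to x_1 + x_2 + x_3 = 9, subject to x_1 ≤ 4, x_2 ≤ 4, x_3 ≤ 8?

24

By stars and bars, unrestricted non-negative solutions to x_1+…+x_3 = 9 number C(9+2,2) = 55.
Subtract solutions that violate a single cap (substitute x_i' = x_i − (cap_i+1)): x_1 ≥ 5 gives C(6,2) = 15; x_2 ≥ 5 gives C(6,2) = 15; x_3 ≥ 9 gives C(2,2) = 1. Together 31.
No two caps can be exceeded simultaneously, so the pair terms are all 0.
By inclusion–exclusion the count is 55 − 31 + 0 = 24.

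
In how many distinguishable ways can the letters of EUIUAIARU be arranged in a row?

Letter multiplicities in EUIUAIARU: A×2, E×1, I×2, R×1, U×3.
Dividing 9! = 362880 by 3!·2!·2! = 24 for the repeated letters gives 15120.

15120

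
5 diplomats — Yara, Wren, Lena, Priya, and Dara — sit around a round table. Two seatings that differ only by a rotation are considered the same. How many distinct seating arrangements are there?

24

Around a circle, 5 distinct people have 5!/5 = (4)! = 24 rotationally distinct seatings.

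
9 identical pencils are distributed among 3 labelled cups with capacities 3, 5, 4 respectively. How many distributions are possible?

10

By stars and bars, unrestricted non-negative solutions to x_1+…+x_3 = 9 number C(9+2,2) = 55.
Subtract solutions that violate a single cap (substitute x_i' = x_i − (cap_i+1)): x_1 ≥ 4 gives C(7,2) = 21; x_2 ≥ 6 gives C(5,2) = 10; x_3 ≥ 5 gives C(6,2) = 15. Together 46.
Add back pairs where two caps are both exceeded: 0 + 1 + 0 = 1.
By inclusion–exclusion the count is 55 − 46 + 1 = 10.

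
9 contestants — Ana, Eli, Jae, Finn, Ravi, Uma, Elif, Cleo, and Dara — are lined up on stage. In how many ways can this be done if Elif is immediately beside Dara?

Place the 7 others and the Elif-Dara pair as 8 objects in a line; the pair has 2 internal arrangements.
So the count is 2·(8)! = 80640.

80640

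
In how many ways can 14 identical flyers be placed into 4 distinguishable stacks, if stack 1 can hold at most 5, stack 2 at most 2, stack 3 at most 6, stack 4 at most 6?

46

Ignoring the caps, the number of non-negative solutions to x_1+…+x_4 = 14 is C(17,3) = 680.
Subtract solutions that violate a single cap (substitute x_i' = x_i − (cap_i+1)): x_1 ≥ 6 gives C(11,3) = 165; x_2 ≥ 3 gives C(14,3) = 364; x_3 ≥ 7 gives C(10,3) = 120; x_4 ≥ 7 gives C(10,3) = 120. Together 769.
Add back pairs where two caps are both exceeded: 56 + 4 + 4 + 35 + 35 + 1 = 135.
By inclusion–exclusion the count is 680 − 769 + 135 = 46.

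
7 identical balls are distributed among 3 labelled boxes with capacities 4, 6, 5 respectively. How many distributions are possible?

26

By stars and bars, unrestricted non-negative solutions to x_1+…+x_3 = 7 number C(7+2,2) = 36.
Subtract solutions that violate a single cap (substitute x_i' = x_i − (cap_i+1)): x_1 ≥ 5 gives C(4,2) = 6; x_2 ≥ 7 gives C(2,2) = 1; x_3 ≥ 6 gives C(3,2) = 3. Together 10.
No two caps can be exceeded simultaneously, so the pair terms are all 0.
By inclusion–exclusion the count is 36 − 10 + 0 = 26.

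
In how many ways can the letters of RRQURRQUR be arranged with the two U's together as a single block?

168

Treat the 2 copies of U as a single block. The multiset to arrange is then {UU, Q, Q, R, R, R, R, R}, 8 items in all.
That gives (8)!/(5!·2!) = 168 arrangements.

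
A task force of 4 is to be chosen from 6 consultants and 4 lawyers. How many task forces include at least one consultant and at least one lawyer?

Unrestricted: C(10,4) = 210 ways to pick any 4 of the 10.
Selections missing a whole group: no consultants → C(4,4) = 1; no lawyers → C(6,4) = 15.
Both groups omitted at once is impossible, so 210 − 16 = 194.

194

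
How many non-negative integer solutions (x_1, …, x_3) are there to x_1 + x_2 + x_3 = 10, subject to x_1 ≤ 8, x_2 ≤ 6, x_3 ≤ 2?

By stars and bars, unrestricted non-negative solutions to x_1+…+x_3 = 10 number C(10+2,2) = 66.
Subtract solutions that violate a single cap (substitute x_i' = x_i − (cap_i+1)): x_1 ≥ 9 gives C(3,2) = 3; x_2 ≥ 7 gives C(5,2) = 10; x_3 ≥ 3 gives C(9,2) = 36. Together 49.
Add back pairs where two caps are both exceeded: 0 + 0 + 1 = 1.
By inclusion–exclusion the count is 66 − 49 + 1 = 18.

18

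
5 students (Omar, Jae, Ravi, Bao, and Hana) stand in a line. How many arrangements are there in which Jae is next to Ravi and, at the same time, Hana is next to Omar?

Treat {Jae,Ravi} as one block (2 orders) and {Hana,Omar} as another (2 orders).
That leaves 3 units to arrange: 2 × 2 × 3! = 4 × 6 = 24.

24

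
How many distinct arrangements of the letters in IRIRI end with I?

6

Fix I in the last position and arrange the remaining 4 letters.
Those 4 letters have I appearing twice and R appearing twice, giving (4)!/(2!·2!) = 6.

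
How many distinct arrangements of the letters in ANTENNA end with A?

Fix A in the last position and arrange the remaining 6 letters.
Those 6 letters have N appearing 3 times, giving (6)!/(3!) = 120.

120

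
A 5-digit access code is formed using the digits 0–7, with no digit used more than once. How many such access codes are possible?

With no repetition, fill the 5 digits in order: 8 choices, then 7, down to 4.
That product is 8 × 7 × 6 × 5 × 4 = 6720.

6720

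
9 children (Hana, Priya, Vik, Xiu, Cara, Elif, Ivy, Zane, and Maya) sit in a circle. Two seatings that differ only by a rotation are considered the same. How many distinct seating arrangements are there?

Fix one person's seat to break rotational symmetry; the remaining 8 people can be arranged in (8)! = 40320 ways.

40320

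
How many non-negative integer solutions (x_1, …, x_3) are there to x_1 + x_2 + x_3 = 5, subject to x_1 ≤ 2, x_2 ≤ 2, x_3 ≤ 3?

6

Without the upper bounds there are C(7,2) = 21 ways to split 5 among 3 variables.
Subtract solutions that violate a single cap (substitute x_i' = x_i − (cap_i+1)): x_1 ≥ 3 gives C(4,2) = 6; x_2 ≥ 3 gives C(4,2) = 6; x_3 ≥ 4 gives C(3,2) = 3. Together 15.
No two caps can be exceeded simultaneously, so the pair terms are all 0.
By inclusion–exclusion the count is 21 − 15 + 0 = 6.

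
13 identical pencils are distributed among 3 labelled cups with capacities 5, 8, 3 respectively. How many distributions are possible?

10

Ignoring the caps, the number of non-negative solutions to x_1+…+x_3 = 13 is C(15,2) = 105.
Subtract solutions that violate a single cap (substitute x_i' = x_i − (cap_i+1)): x_1 ≥ 6 gives C(9,2) = 36; x_2 ≥ 9 gives C(6,2) = 15; x_3 ≥ 4 gives C(11,2) = 55. Together 106.
Add back pairs where two caps are both exceeded: 0 + 10 + 1 = 11.
By inclusion–exclusion the count is 105 − 106 + 11 = 10.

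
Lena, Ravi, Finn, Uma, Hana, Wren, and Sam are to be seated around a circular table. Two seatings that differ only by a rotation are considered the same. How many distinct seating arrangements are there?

Fix one person's seat to break rotational symmetry; the remaining 6 people can be arranged in (6)! = 720 ways.

720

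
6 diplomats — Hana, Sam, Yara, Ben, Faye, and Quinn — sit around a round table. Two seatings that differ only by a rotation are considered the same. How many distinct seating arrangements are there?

120

Seat Hana anywhere (absorbing the rotational symmetry), then permute the other 5: (5)! = 120.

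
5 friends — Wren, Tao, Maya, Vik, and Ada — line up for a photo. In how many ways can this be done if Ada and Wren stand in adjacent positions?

Place the 3 others and the Ada-Wren pair as 4 objects in a line; the pair has 2 internal arrangements.
That gives 2 × 4! = 2 × 24 = 48.

48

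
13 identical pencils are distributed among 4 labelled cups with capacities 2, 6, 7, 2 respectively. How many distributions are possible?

Without the upper bounds there are C(16,3) = 560 ways to split 13 among 4 cups.
Subtract solutions that violate a single cap (substitute x_i' = x_i − (cap_i+1)): x_1 ≥ 3 gives C(13,3) = 286; x_2 ≥ 7 gives C(9,3) = 84; x_3 ≥ 8 gives C(8,3) = 56; x_4 ≥ 3 gives C(13,3) = 286. Together 712.
Add back pairs where two caps are both exceeded: 20 + 10 + 120 + 0 + 20 + 10 = 180.
Subtract triples: 0 + 1 + 0 + 0 = 1.
By inclusion–exclusion the count is 560 − 712 + 180 − 1 = 27.

27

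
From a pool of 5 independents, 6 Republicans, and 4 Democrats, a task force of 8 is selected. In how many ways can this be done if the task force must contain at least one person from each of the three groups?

6216

Unrestricted: C(15,8) = 6435 ways to pick any 8 of the 15.
Subtract selections that omit an entire group: no independents → C(10,8) = 45; no Republicans → C(9,8) = 9; no Democrats → C(11,8) = 165.
Add back selections omitting two groups (i.e. drawn from a single group): C(5,8) + C(6,8) + C(4,8) = 0.
By inclusion–exclusion: 6435 − 219 + 0 = 6216.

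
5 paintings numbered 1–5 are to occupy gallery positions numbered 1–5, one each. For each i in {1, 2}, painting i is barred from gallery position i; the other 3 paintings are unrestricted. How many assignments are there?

Let Aᵢ (for i ∈ {1, 2}) be the placements that put painting i in its forbidden gallery position. Any j of these fix j positions, leaving (5−j)! ways to fill the rest, and there are C(2,j) ways to pick which j.
By inclusion–exclusion, the number of valid placements is Σ_{j=0}^{2} (−1)^j C(2,j)·(5−j)!.
Computing: 120 − 48 + 6 = 78.

78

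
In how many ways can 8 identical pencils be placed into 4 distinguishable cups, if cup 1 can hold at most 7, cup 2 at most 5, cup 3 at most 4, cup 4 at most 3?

99

Ignoring the caps, the number of non-negative solutions to x_1+…+x_4 = 8 is C(11,3) = 165.
Subtract solutions that violate a single cap (substitute x_i' = x_i − (cap_i+1)): x_1 ≥ 8 gives C(3,3) = 1; x_2 ≥ 6 gives C(5,3) = 10; x_3 ≥ 5 gives C(6,3) = 20; x_4 ≥ 4 gives C(7,3) = 35. Together 66.
No two caps can be exceeded simultaneously, so the pair terms are all 0.
By inclusion–exclusion the count is 165 − 66 + 0 = 99.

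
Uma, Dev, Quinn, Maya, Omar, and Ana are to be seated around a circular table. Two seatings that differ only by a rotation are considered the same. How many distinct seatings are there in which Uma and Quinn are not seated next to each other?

72

All circular seatings of 6 people number (5)! = 120.
Seatings with Uma beside Quinn: treat them as a block with 2 internal orders, giving 2 × (4)! = 48.
Subtracting, 120 − 48 = 72.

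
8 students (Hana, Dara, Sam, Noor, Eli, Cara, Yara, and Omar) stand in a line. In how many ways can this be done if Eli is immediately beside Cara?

Treat {Eli, Cara} as a single unit. There are 7 units to order, and the pair itself can be ordered 2 ways.
That gives 2 × 7! = 2 × 5040 = 10080.

10080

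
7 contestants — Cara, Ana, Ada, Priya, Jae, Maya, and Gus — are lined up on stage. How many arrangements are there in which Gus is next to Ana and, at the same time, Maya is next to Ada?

480

Treat {Gus,Ana} as one block (2 orders) and {Maya,Ada} as another (2 orders).
That leaves 5 units to arrange: 2 × 2 × 5! = 4 × 120 = 480.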